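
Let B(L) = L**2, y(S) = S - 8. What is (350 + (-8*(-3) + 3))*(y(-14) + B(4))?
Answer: -2262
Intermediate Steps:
y(S) = -8 + S
(350 + (-8*(-3) + 3))*(y(-14) + B(4)) = (350 + (-8*(-3) + 3))*((-8 - 14) + 4**2) = (350 + (24 + 3))*(-22 + 16) = (350 + 27)*(-6) = 377*(-6) = -2262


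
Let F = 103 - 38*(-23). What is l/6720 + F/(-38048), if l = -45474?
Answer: -4522813/665840 ≈ -6.7926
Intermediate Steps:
F = 977 (F = 103 + 874 = 977)
l/6720 + F/(-38048) = -45474/6720 + 977/(-38048) = -45474*1/6720 + 977*(-1/38048) = -7579/1120 - 977/38048 = -4522813/665840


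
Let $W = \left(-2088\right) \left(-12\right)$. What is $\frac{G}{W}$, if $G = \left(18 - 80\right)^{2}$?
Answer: $\frac{961}{6264} \approx 0.15342$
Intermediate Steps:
$W = 25056$
$G = 3844$ ($G = \left(18 - 80\right)^{2} = \left(-62\right)^{2} = 3844$)
$\frac{G}{W} = \frac{3844}{25056} = 3844 \cdot \frac{1}{25056} = \frac{961}{6264}$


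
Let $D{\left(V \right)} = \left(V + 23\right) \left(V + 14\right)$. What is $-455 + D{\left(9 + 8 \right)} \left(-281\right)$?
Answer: $-348895$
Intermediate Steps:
$D{\left(V \right)} = \left(14 + V\right) \left(23 + V\right)$ ($D{\left(V \right)} = \left(23 + V\right) \left(14 + V\right) = \left(14 + V\right) \left(23 + V\right)$)
$-455 + D{\left(9 + 8 \right)} \left(-281\right) = -455 + \left(322 + \left(9 + 8\right)^{2} + 37 \left(9 + 8\right)\right) \left(-281\right) = -455 + \left(322 + 17^{2} + 37 \cdot 17\right) \left(-281\right) = -455 + \left(322 + 289 + 629\right) \left(-281\right) = -455 + 1240 \left(-281\right) = -455 - 348440 = -348895$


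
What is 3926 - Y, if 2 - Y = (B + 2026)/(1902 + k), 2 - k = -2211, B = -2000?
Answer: 16147286/4115 ≈ 3924.0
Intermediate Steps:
k = 2213 (k = 2 - 1*(-2211) = 2 + 2211 = 2213)
Y = 8204/4115 (Y = 2 - (-2000 + 2026)/(1902 + 2213) = 2 - 26/4115 = 8204/4115 ≈ 1.9937)
3926 - Y = 3926 - 1*8204/4115 = 3926 - 8204/4115 = 16147286/4115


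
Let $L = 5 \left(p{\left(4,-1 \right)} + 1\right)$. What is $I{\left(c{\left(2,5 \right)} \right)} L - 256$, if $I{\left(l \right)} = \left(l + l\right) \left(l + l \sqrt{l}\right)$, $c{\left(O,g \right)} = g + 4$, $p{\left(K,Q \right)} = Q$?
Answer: $-256$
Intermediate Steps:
$c{\left(O,g \right)} = 4 + g$
$I{\left(l \right)} = 2 l \left(l + l^{\frac{3}{2}}\right)$
$L = 0$ ($L = 5 \left(-1 + 1\right) = 5 \cdot 0 = 0$)
$I{\left(c{\left(2,5 \right)} \right)} L - 256 = \left(2 \left(4 + 5\right)^{2} + 2 \left(4 + 5\right)^{\frac{5}{2}}\right) 0 - 256 = \left(2 \cdot 9^{2} + 2 \cdot 9^{\frac{5}{2}}\right) 0 - 256 = \left(2 \cdot 81 + 2 \cdot 243\right) 0 - 256 = \left(162 + 486\right) 0 - 256 = 648 \cdot 0 - 256 = 0 - 256 = -256$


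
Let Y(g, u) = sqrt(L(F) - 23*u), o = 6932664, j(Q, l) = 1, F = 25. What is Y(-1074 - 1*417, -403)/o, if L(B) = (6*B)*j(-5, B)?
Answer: sqrt(9419)/6932664 ≈ 1.3999e-5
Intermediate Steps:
L(B) = 6*B (L(B) = (6*B)*1 = 6*B)
Y(g, u) = sqrt(150 - 23*u) (Y(g, u) = sqrt(6*25 - 23*u) = sqrt(150 - 23*u))
Y(-1074 - 1*417, -403)/o = sqrt(150 - 23*(-403))/6932664 = sqrt(150 + 9269)*(1/6932664) = sqrt(9419)*(1/6932664) = sqrt(9419)/6932664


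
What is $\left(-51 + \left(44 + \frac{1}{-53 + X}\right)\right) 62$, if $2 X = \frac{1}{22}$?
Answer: $- \frac{1014382}{2331} \approx -435.17$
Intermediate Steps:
$X = \frac{1}{44}$ ($X = \frac{1}{2 \cdot 22} = \frac{1}{2} \cdot \frac{1}{22} = \frac{1}{44} \approx 0.022727$)
$\left(-51 + \left(44 + \frac{1}{-53 + X}\right)\right) 62 = \left(-51 + \left(44 + \frac{1}{-53 + \frac{1}{44}}\right)\right) 62 = \left(-51 + \left(44 + \frac{1}{- \frac{2331}{44}}\right)\right) 62 = \left(-51 + \left(44 - \frac{44}{2331}\right)\right) 62 = \left(-51 + \frac{102520}{2331}\right) 62 = \left(- \frac{16361}{2331}\right) 62 = - \frac{1014382}{2331}$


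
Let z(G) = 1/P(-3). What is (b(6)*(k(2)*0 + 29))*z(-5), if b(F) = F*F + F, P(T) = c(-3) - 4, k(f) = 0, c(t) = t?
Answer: -174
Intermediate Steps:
P(T) = -7 (P(T) = -3 - 4 = -7)
b(F) = F + F**2 (b(F) = F**2 + F = F + F**2)
z(G) = -1/7 (z(G) = 1/(-7) = -1/7)
(b(6)*(k(2)*0 + 29))*z(-5) = ((6*(1 + 6))*(0*0 + 29))*(-1/7) = ((6*7)*(0 + 29))*(-1/7) = (42*29)*(-1/7) = 1218*(-1/7) = -174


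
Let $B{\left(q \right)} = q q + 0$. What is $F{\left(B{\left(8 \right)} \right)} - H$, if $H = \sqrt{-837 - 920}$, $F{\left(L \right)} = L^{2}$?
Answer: $4096 - i \sqrt{1757} \approx 4096.0 - 41.917 i$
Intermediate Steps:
$B{\left(q \right)} = q^{2}$ ($B{\left(q \right)} = q^{2} + 0 = q^{2}$)
$H = i \sqrt{1757}$ ($H = \sqrt{-1757} = i \sqrt{1757} \approx 41.917 i$)
$F{\left(B{\left(8 \right)} \right)} - H = \left(8^{2}\right)^{2} - i \sqrt{1757} = 64^{2} - i \sqrt{1757} = 4096 - i \sqrt{1757}$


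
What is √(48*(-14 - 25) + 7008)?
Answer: 4*√321 ≈ 71.666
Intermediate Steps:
√(48*(-14 - 25) + 7008) = √(48*(-39) + 7008) = √(-1872 + 7008) = √5136 = 4*√321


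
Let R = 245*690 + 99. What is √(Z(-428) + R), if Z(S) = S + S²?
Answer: √351905 ≈ 593.22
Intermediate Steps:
R = 169149 (R = 169050 + 99 = 169149)
√(Z(-428) + R) = √(-428*(1 - 428) + 169149) = √(-428*(-427) + 169149) = √(182756 + 169149) = √351905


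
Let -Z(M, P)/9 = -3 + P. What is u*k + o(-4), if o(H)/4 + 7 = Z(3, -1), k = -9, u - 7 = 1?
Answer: 44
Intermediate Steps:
u = 8 (u = 7 + 1 = 8)
Z(M, P) = 27 - 9*P (Z(M, P) = -9*(-3 + P) = 27 - 9*P)
o(H) = 116 (o(H) = -28 + 4*(27 - 9*(-1)) = -28 + 4*(27 + 9) = -28 + 4*36 = -28 + 144 = 116)
u*k + o(-4) = 8*(-9) + 116 = -72 + 116 = 44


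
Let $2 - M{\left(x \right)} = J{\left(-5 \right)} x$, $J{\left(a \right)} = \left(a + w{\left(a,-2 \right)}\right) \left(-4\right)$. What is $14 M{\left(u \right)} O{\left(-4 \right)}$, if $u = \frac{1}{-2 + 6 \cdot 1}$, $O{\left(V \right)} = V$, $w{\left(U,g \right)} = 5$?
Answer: $-112$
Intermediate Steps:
$u = \frac{1}{4}$ ($u = \frac{1}{-2 + 6} = \frac{1}{4} \approx 0.25$)
$J{\left(a \right)} = -20 - 4 a$ ($J{\left(a \right)} = \left(a + 5\right) \left(-4\right) = \left(5 + a\right) \left(-4\right) = -20 - 4 a$)
$M{\left(x \right)} = 2$ ($M{\left(x \right)} = 2 - \left(-20 - -20\right) x = 2 - \left(-20 + 20\right) x = 2 - 0 x = 2 - 0 = 2 + 0 = 2$)
$14 M{\left(u \right)} O{\left(-4 \right)} = 14 \cdot 2 \left(-4\right) = 28 \left(-4\right) = -112$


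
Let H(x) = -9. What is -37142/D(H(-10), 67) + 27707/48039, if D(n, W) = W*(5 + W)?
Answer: -4105985/576468 ≈ -7.1227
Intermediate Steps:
-37142/D(H(-10), 67) + 27707/48039 = -37142*1/(67*(5 + 67)) + 27707/48039 = -37142/(67*72) + 27707*(1/48039) = -37142/4824 + 27707/48039 = -37142*1/4824 + 27707/48039 = -18571/2412 + 27707/48039 = -4105985/576468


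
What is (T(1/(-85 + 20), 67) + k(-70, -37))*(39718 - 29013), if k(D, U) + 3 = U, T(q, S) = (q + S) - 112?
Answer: -11831166/13 ≈ -9.1009e+5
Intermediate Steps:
T(q, S) = -112 + S + q (T(q, S) = (S + q) - 112 = -112 + S + q)
k(D, U) = -3 + U
(T(1/(-85 + 20), 67) + k(-70, -37))*(39718 - 29013) = ((-112 + 67 + 1/(-85 + 20)) + (-3 - 37))*(39718 - 29013) = ((-112 + 67 + 1/(-65)) - 40)*10705 = ((-112 + 67 - 1/65) - 40)*10705 = (-2926/65 - 40)*10705 = -5526/65*10705 = -11831166/13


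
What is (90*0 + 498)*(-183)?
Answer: -91134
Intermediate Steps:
(90*0 + 498)*(-183) = (0 + 498)*(-183) = 498*(-183) = -91134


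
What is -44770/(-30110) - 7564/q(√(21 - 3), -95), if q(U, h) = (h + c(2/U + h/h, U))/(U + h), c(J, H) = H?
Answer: -22770727/3011 ≈ -7562.5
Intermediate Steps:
q(U, h) = 1 (q(U, h) = (h + U)/(U + h) = (U + h)/(U + h) = 1)
-44770/(-30110) - 7564/q(√(21 - 3), -95) = -44770/(-30110) - 7564/1 = -44770*(-1/30110) - 7564*1 = 4477/3011 - 7564 = -22770727/3011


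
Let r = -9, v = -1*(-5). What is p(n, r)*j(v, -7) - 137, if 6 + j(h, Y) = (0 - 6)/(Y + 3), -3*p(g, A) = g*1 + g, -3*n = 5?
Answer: -142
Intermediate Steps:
n = -5/3 (n = -⅓*5 = -5/3 ≈ -1.6667)
v = 5
p(g, A) = -2*g/3 (p(g, A) = -(g*1 + g)/3 = -(g + g)/3 = -2*g/3)
j(h, Y) = -6 - 6/(3 + Y) (j(h, Y) = -6 + (0 - 6)/(Y + 3) = -6 - 6/(3 + Y))
p(n, r)*j(v, -7) - 137 = (-⅔*(-5/3))*(6*(-4 - 1*(-7))/(3 - 7)) - 137 = 10*(6*(-4 + 7)/(-4))/9 - 137 = 10*(6*(-¼)*3)/9 - 137 = (10/9)*(-9/2) - 137 = -5 - 137 = -142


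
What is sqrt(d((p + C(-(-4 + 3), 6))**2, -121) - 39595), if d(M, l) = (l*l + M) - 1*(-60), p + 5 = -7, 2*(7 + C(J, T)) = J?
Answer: I*sqrt(98207)/2 ≈ 156.69*I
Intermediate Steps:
C(J, T) = -7 + J/2
p = -12 (p = -5 - 7 = -12)
d(M, l) = 60 + M + l**2 (d(M, l) = (l**2 + M) + 60 = (M + l**2) + 60 = 60 + M + l**2)
sqrt(d((p + C(-(-4 + 3), 6))**2, -121) - 39595) = sqrt((60 + (-12 + (-7 + (-(-4 + 3))/2))**2 + (-121)**2) - 39595) = sqrt((60 + (-12 + (-7 + (-1*(-1))/2))**2 + 14641) - 39595) = sqrt((60 + (-12 + (-7 + (1/2)*1))**2 + 14641) - 39595) = sqrt((60 + (-12 + (-7 + 1/2))**2 + 14641) - 39595) = sqrt((60 + (-12 - 13/2)**2 + 14641) - 39595) = sqrt((60 + (-37/2)**2 + 14641) - 39595) = sqrt((60 + 1369/4 + 14641) - 39595) = sqrt(60173/4 - 39595) = sqrt(-98207/4) = I*sqrt(98207)/2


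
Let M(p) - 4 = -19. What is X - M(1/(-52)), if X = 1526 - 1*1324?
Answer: 217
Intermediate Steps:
M(p) = -15 (M(p) = 4 - 19 = -15)
X = 202 (X = 1526 - 1324 = 202)
X - M(1/(-52)) = 202 - 1*(-15) = 202 + 15 = 217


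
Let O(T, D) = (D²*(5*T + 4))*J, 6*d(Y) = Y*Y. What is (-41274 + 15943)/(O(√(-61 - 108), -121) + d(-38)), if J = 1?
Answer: -13406229102/8182118349421 + 216959635035*I/8182118349421 ≈ -0.0016385 + 0.026516*I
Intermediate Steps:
d(Y) = Y²/6 (d(Y) = (Y*Y)/6 = Y²/6)
O(T, D) = D²*(4 + 5*T) (O(T, D) = (D²*(5*T + 4))*1 = (D²*(4 + 5*T))*1 = D²*(4 + 5*T))
(-41274 + 15943)/(O(√(-61 - 108), -121) + d(-38)) = (-41274 + 15943)/((-121)²*(4 + 5*√(-61 - 108)) + (⅙)*(-38)²) = -25331/(14641*(4 + 5*√(-169)) + (⅙)*1444) = -25331/(14641*(4 + 5*(13*I)) + 722/3) = -25331/(14641*(4 + 65*I) + 722/3) = -25331/((58564 + 951665*I) + 722/3) = -25331*9*(176414/3 - 951665*I)/8182118349421 = -227979*(176414/3 - 951665*I)/8182118349421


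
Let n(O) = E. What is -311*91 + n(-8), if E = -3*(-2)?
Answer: -28295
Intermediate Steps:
E = 6
n(O) = 6
-311*91 + n(-8) = -311*91 + 6 = -28301 + 6 = -28295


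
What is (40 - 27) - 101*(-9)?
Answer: 922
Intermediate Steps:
(40 - 27) - 101*(-9) = 13 + 909 = 922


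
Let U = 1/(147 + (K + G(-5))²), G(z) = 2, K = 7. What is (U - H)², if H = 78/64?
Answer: 4906225/3326976 ≈ 1.4747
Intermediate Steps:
H = 39/32 (H = 78*(1/64) = 39/32 ≈ 1.2188)
U = 1/228 (U = 1/(147 + (7 + 2)²) = 1/(147 + 9²) = 1/(147 + 81) = 1/228 ≈ 0.0043860)
(U - H)² = (1/228 - 1*39/32)² = (1/228 - 39/32)² = (-2215/1824)² = 4906225/3326976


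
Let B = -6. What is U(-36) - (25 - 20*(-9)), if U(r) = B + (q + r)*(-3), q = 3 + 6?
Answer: -130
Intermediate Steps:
q = 9
U(r) = -33 - 3*r (U(r) = -6 + (9 + r)*(-3) = -6 + (-27 - 3*r) = -33 - 3*r)
U(-36) - (25 - 20*(-9)) = (-33 - 3*(-36)) - (25 - 20*(-9)) = (-33 + 108) - (25 + 180) = 75 - 1*205 = 75 - 205 = -130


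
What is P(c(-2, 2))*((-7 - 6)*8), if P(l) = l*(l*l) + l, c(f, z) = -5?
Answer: 13520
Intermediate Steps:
P(l) = l + l³ (P(l) = l*l² + l = l³ + l = l + l³)
P(c(-2, 2))*((-7 - 6)*8) = (-5 + (-5)³)*((-7 - 6)*8) = (-5 - 125)*(-13*8) = -130*(-104) = 13520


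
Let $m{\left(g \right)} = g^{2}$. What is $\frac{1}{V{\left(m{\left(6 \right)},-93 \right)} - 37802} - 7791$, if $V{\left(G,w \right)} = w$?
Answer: $- \frac{295239946}{37895} \approx -7791.0$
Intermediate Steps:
$\frac{1}{V{\left(m{\left(6 \right)},-93 \right)} - 37802} - 7791 = \frac{1}{-93 - 37802} - 7791 = \frac{1}{-37895} - 7791 = - \frac{1}{37895} - 7791 = - \frac{295239946}{37895}$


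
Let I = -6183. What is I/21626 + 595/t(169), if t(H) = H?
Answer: 11822543/3654794 ≈ 3.2348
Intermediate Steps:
I/21626 + 595/t(169) = -6183/21626 + 595/169 = 11822543/3654794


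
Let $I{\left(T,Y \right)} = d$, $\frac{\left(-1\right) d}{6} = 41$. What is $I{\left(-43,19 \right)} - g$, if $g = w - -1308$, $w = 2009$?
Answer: $-3563$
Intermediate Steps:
$d = -246$ ($d = \left(-6\right) 41 = -246$)
$I{\left(T,Y \right)} = -246$
$g = 3317$ ($g = 2009 - -1308 = 2009 + 1308 = 3317$)
$I{\left(-43,19 \right)} - g = -246 - 3317 = -3563$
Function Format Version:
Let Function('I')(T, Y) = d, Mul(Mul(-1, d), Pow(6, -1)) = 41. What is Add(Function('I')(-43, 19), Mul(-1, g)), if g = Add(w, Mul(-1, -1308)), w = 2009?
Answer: -3563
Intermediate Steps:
d = -246 (d = Mul(-6, 41) = -246)
Function('I')(T, Y) = -246
g = 3317 (g = Add(2009, Mul(-1, -1308)) = Add(2009, 1308) = 3317)
Add(Function('I')(-43, 19), Mul(-1, g)) = Add(-246, Mul(-1, 3317)) = Add(-246, -3317) = -3563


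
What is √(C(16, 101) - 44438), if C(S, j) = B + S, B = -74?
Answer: 12*I*√309 ≈ 210.94*I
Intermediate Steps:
C(S, j) = -74 + S
√(C(16, 101) - 44438) = √((-74 + 16) - 44438) = √(-58 - 44438) = √(-44496) = 12*I*√309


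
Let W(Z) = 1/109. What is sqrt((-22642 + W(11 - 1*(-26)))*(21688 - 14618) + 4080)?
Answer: 3*I*sqrt(211316515670)/109 ≈ 12652.0*I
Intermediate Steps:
W(Z) = 1/109
sqrt((-22642 + W(11 - 1*(-26)))*(21688 - 14618) + 4080) = sqrt((-22642 + 1/109)*(21688 - 14618) + 4080) = sqrt(-2467977/109*7070 + 4080) = sqrt(-17448597390/109 + 4080) = sqrt(-17448152670/109) = 3*I*sqrt(211316515670)/109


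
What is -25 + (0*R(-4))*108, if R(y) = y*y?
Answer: -25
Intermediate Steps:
R(y) = y²
-25 + (0*R(-4))*108 = -25 + (0*(-4)²)*108 = -25 + (0*16)*108 = -25 + 0*108 = -25 + 0 = -25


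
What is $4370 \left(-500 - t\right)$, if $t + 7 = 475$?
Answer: $-4230160$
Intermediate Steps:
$t = 468$ ($t = -7 + 475 = 468$)
$4370 \left(-500 - t\right) = 4370 \left(-500 - 468\right) = 4370 \left(-968\right) = -4230160$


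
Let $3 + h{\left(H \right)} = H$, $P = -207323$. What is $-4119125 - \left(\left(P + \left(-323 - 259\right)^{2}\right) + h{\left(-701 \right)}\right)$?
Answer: $-4249822$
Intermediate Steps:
$h{\left(H \right)} = -3 + H$
$-4119125 - \left(\left(P + \left(-323 - 259\right)^{2}\right) + h{\left(-701 \right)}\right) = -4119125 - \left(\left(-207323 + \left(-323 - 259\right)^{2}\right) - 704\right) = -4119125 - \left(\left(-207323 + \left(-582\right)^{2}\right) - 704\right) = -4119125 - \left(\left(-207323 + 338724\right) - 704\right) = -4119125 - \left(131401 - 704\right) = -4119125 - 130697 = -4249822$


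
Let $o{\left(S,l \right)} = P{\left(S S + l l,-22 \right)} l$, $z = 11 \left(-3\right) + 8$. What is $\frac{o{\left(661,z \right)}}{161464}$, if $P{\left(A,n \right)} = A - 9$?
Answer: $- \frac{10938425}{161464} \approx -67.745$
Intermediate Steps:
$P{\left(A,n \right)} = -9 + A$ ($P{\left(A,n \right)} = A - 9 = -9 + A$)
$z = -25$ ($z = -33 + 8 = -25$)
$o{\left(S,l \right)} = l \left(-9 + S^{2} + l^{2}\right)$ ($o{\left(S,l \right)} = \left(-9 + \left(S S + l l\right)\right) l = \left(-9 + \left(S^{2} + l^{2}\right)\right) l = \left(-9 + S^{2} + l^{2}\right) l = l \left(-9 + S^{2} + l^{2}\right)$)
$\frac{o{\left(661,z \right)}}{161464} = \frac{\left(-25\right) \left(-9 + 661^{2} + \left(-25\right)^{2}\right)}{161464} = - 25 \left(-9 + 436921 + 625\right) \frac{1}{161464} = \left(-25\right) 437537 \cdot \frac{1}{161464} = \left(-10938425\right) \frac{1}{161464} = - \frac{10938425}{161464}$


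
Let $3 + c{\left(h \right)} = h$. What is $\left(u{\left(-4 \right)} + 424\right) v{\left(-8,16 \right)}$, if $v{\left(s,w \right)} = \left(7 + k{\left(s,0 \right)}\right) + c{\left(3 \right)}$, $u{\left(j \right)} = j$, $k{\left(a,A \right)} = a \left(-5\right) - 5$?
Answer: $17640$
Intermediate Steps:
$c{\left(h \right)} = -3 + h$
$k{\left(a,A \right)} = -5 - 5 a$ ($k{\left(a,A \right)} = - 5 a - 5 = -5 - 5 a$)
$v{\left(s,w \right)} = 2 - 5 s$ ($v{\left(s,w \right)} = \left(7 - \left(5 + 5 s\right)\right) + \left(-3 + 3\right) = \left(2 - 5 s\right) + 0 = 2 - 5 s$)
$\left(u{\left(-4 \right)} + 424\right) v{\left(-8,16 \right)} = \left(-4 + 424\right) \left(2 - -40\right) = 420 \left(2 + 40\right) = 420 \cdot 42 = 17640$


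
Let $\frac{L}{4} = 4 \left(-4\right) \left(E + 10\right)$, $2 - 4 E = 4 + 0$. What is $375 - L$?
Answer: $983$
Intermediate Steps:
$E = - \frac{1}{2}$ ($E = \frac{1}{2} - \frac{4 + 0}{4} = \frac{1}{2} - 1 = - \frac{1}{2} \approx -0.5$)
$L = -608$ ($L = 4 \cdot 4 \left(-4\right) \left(- \frac{1}{2} + 10\right) = 4 \left(\left(-16\right) \frac{19}{2}\right) = 4 \left(-152\right) = -608$)
$375 - L = 375 - -608 = 375 + 608 = 983$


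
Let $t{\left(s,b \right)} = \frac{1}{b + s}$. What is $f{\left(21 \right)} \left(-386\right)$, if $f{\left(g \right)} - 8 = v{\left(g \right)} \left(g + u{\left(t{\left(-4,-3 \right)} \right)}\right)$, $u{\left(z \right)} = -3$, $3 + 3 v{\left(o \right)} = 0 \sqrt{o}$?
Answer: $3860$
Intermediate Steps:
$v{\left(o \right)} = -1$ ($v{\left(o \right)} = -1 + \frac{0 \sqrt{o}}{3} = -1 + \frac{1}{3} \cdot 0 = -1 + 0 = -1$)
$f{\left(g \right)} = 11 - g$ ($f{\left(g \right)} = 8 - \left(g - 3\right) = 8 - \left(-3 + g\right) = 11 - g$)
$f{\left(21 \right)} \left(-386\right) = \left(11 - 21\right) \left(-386\right) = \left(-10\right) \left(-386\right) = 3860$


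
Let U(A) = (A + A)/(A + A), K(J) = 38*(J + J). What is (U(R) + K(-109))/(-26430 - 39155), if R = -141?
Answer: 8283/65585 ≈ 0.12629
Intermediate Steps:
K(J) = 76*J (K(J) = 38*(2*J) = 76*J)
U(A) = 1 (U(A) = (2*A)/((2*A)) = (2*A)*(1/(2*A)) = 1)
(U(R) + K(-109))/(-26430 - 39155) = (1 + 76*(-109))/(-26430 - 39155) = (1 - 8284)/(-65585) = -8283*(-1/65585) = 8283/65585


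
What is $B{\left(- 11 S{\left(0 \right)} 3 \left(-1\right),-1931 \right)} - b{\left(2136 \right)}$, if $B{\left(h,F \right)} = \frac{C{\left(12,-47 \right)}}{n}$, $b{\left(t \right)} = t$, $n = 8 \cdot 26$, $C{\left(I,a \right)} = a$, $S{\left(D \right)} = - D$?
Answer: $- \frac{444335}{208} \approx -2136.2$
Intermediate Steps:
$n = 208$
$B{\left(h,F \right)} = - \frac{47}{208}$
$B{\left(- 11 S{\left(0 \right)} 3 \left(-1\right),-1931 \right)} - b{\left(2136 \right)} = - \frac{47}{208} - 2136 = - \frac{444335}{208}$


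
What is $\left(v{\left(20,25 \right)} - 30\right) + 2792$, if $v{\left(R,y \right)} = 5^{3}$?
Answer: $2887$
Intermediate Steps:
$v{\left(R,y \right)} = 125$
$\left(v{\left(20,25 \right)} - 30\right) + 2792 = \left(125 - 30\right) + 2792 = 95 + 2792 = 2887$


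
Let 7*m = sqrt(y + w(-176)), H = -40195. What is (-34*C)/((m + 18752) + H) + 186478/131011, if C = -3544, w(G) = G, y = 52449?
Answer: -1548172500753976/368963952675651 - 105434*sqrt(52273)/2816282241 ≈ -4.2046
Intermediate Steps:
m = sqrt(52273)/7 (m = sqrt(52449 - 176)/7 = sqrt(52273)/7 ≈ 32.662)
(-34*C)/((m + 18752) + H) + 186478/131011 = (-34*(-3544))/((sqrt(52273)/7 + 18752) - 40195) + 186478/131011 = 120496/((18752 + sqrt(52273)/7) - 40195) + 186478*(1/131011) = 120496/(-21443 + sqrt(52273)/7) + 186478/131011 = 186478/131011 + 120496/(-21443 + sqrt(52273)/7)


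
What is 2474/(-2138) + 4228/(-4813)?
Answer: -10473413/5145097 ≈ -2.0356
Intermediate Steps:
2474/(-2138) + 4228/(-4813) = 2474*(-1/2138) + 4228*(-1/4813) = -1237/1069 - 4228/4813 = -10473413/5145097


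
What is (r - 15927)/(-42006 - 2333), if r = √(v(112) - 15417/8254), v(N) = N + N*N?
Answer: 15927/44339 - √862107246578/365974106 ≈ 0.35667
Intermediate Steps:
v(N) = N + N²
r = √862107246578/8254 (r = √(112*(1 + 112) - 15417/8254) = √(112*113 - 15417*1/8254) = √(12656 - 15417/8254) = √(104447207/8254) = √862107246578/8254 ≈ 112.49)
(r - 15927)/(-42006 - 2333) = (√862107246578/8254 - 15927)/(-42006 - 2333) = (-15927 + √862107246578/8254)/(-44339) = (-15927 + √862107246578/8254)*(-1/44339) = 15927/44339 - √862107246578/365974106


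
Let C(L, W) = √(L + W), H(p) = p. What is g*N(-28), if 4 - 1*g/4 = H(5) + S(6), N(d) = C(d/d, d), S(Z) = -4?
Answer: 36*I*√3 ≈ 62.354*I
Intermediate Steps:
N(d) = √(1 + d) (N(d) = √(d/d + d) = √(1 + d))
g = 12 (g = 16 - 4*(5 - 4) = 16 - 4*1 = 16 - 4 = 12)
g*N(-28) = 12*√(1 - 28) = 12*√(-27) = 12*(3*I*√3) = 36*I*√3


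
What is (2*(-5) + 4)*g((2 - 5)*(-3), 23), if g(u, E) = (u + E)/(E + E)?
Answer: -96/23 ≈ -4.1739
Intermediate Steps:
g(u, E) = (E + u)/(2*E) (g(u, E) = (E + u)/((2*E)) = (E + u)*(1/(2*E)) = (E + u)/(2*E))
(2*(-5) + 4)*g((2 - 5)*(-3), 23) = (2*(-5) + 4)*((1/2)*(23 + (2 - 5)*(-3))/23) = (-10 + 4)*((1/2)*(1/23)*(23 - 3*(-3))) = -3*(23 + 9)/23 = -3*32/23 = -6*16/23 = -96/23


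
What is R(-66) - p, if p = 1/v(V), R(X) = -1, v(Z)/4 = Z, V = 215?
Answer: -861/860 ≈ -1.0012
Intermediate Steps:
v(Z) = 4*Z
p = 1/860 (p = 1/(4*215) = 1/860 ≈ 0.0011628)
R(-66) - p = -1 - 1*1/860 = -1 - 1/860 = -861/860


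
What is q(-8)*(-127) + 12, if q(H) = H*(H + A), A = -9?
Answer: -17260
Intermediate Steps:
q(H) = H*(-9 + H) (q(H) = H*(H - 9) = H*(-9 + H))
q(-8)*(-127) + 12 = -8*(-9 - 8)*(-127) + 12 = -8*(-17)*(-127) + 12 = 136*(-127) + 12 = -17272 + 12 = -17260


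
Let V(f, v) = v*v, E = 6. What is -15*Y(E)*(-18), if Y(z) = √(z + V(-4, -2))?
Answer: 270*√10 ≈ 853.81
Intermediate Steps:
V(f, v) = v²
Y(z) = √(4 + z) (Y(z) = √(z + (-2)²) = √(z + 4) = √(4 + z))
-15*Y(E)*(-18) = -15*√(4 + 6)*(-18) = -15*√10*(-18) = -(-270)*√10 = 270*√10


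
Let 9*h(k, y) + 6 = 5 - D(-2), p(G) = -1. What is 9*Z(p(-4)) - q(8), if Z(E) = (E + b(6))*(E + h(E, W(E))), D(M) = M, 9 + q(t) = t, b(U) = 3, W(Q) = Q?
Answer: -15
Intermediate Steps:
q(t) = -9 + t
h(k, y) = 1/9 (h(k, y) = -2/3 + (5 - 1*(-2))/9 = -2/3 + (5 + 2)/9 = -2/3 + (1/9)*7 = -2/3 + 7/9 = 1/9)
Z(E) = (3 + E)*(1/9 + E) (Z(E) = (E + 3)*(E + 1/9) = (3 + E)*(1/9 + E))
9*Z(p(-4)) - q(8) = 9*(1/3 + (-1)**2 + (28/9)*(-1)) - (-9 + 8) = 9*(1/3 + 1 - 28/9) - 1*(-1) = 9*(-16/9) + 1 = -16 + 1 = -15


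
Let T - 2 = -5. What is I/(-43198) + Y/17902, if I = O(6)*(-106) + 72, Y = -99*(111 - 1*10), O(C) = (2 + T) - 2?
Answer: -219459291/386665298 ≈ -0.56757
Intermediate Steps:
T = -3 (T = 2 - 5 = -3)
O(C) = -3 (O(C) = (2 - 3) - 2 = -1 - 2 = -3)
Y = -9999 (Y = -99*(111 - 10) = -99*101 = -9999)
I = 390 (I = -3*(-106) + 72 = 318 + 72 = 390)
I/(-43198) + Y/17902 = 390/(-43198) - 9999/17902 = 390*(-1/43198) - 9999*1/17902 = -195/21599 - 9999/17902 = -219459291/386665298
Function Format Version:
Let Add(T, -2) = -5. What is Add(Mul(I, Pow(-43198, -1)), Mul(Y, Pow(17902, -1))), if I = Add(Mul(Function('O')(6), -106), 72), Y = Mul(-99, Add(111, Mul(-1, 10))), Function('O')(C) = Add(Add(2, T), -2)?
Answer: Rational(-219459291, 386665298) ≈ -0.56757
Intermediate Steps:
T = -3 (T = Add(2, -5) = -3)
Function('O')(C) = -3 (Function('O')(C) = Add(Add(2, -3), -2) = Add(-1, -2) = -3)
Y = -9999 (Y = Mul(-99, Add(111, -10)) = Mul(-99, 101) = -9999)
I = 390 (I = Add(Mul(-3, -106), 72) = Add(318, 72) = 390)
Add(Mul(I, Pow(-43198, -1)), Mul(Y, Pow(17902, -1))) = Add(Mul(390, Pow(-43198, -1)), Mul(-9999, Pow(17902, -1))) = Add(Mul(390, Rational(-1, 43198)), Mul(-9999, Rational(1, 17902))) = Add(Rational(-195, 21599), Rational(-9999, 17902)) = Rational(-219459291, 386665298)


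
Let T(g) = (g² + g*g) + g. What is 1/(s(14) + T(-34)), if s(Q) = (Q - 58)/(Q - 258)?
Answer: 61/138969 ≈ 0.00043895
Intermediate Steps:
s(Q) = (-58 + Q)/(-258 + Q)
T(g) = g + 2*g² (T(g) = (g² + g²) + g = 2*g² + g = g + 2*g²)
1/(s(14) + T(-34)) = 1/((-58 + 14)/(-258 + 14) - 34*(1 + 2*(-34))) = 1/(-44/(-244) - 34*(1 - 68)) = 1/(-1/244*(-44) - 34*(-67)) = 1/(11/61 + 2278) = 1/(138969/61) = 61/138969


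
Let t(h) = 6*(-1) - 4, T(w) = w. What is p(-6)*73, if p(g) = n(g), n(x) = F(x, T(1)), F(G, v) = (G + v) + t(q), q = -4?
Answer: -1095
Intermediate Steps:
t(h) = -10 (t(h) = -6 - 4 = -10)
F(G, v) = -10 + G + v (F(G, v) = (G + v) - 10 = -10 + G + v)
n(x) = -9 + x (n(x) = -10 + x + 1 = -9 + x)
p(g) = -9 + g
p(-6)*73 = (-9 - 6)*73 = -15*73 = -1095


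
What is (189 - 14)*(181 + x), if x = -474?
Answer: -51275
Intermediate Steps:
(189 - 14)*(181 + x) = (189 - 14)*(181 - 474) = 175*(-293) = -51275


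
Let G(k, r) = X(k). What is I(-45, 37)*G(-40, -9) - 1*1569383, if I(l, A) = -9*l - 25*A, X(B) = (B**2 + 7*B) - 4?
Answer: -2253703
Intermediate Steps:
X(B) = -4 + B**2 + 7*B
G(k, r) = -4 + k**2 + 7*k
I(l, A) = -25*A - 9*l
I(-45, 37)*G(-40, -9) - 1*1569383 = (-25*37 - 9*(-45))*(-4 + (-40)**2 + 7*(-40)) - 1*1569383 = (-925 + 405)*(-4 + 1600 - 280) - 1569383 = -520*1316 - 1569383 = -684320 - 1569383 = -2253703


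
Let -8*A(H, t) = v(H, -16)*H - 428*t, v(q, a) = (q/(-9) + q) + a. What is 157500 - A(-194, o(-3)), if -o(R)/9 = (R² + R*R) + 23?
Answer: 3272603/18 ≈ 1.8181e+5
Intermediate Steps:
v(q, a) = a + 8*q/9 (v(q, a) = (q*(-⅑) + q) + a = (-q/9 + q) + a = 8*q/9 + a = a + 8*q/9)
o(R) = -207 - 18*R² (o(R) = -9*((R² + R*R) + 23) = -9*((R² + R²) + 23) = -9*(2*R² + 23) = -9*(23 + 2*R²) = -207 - 18*R²)
A(H, t) = 107*t/2 - H*(-16 + 8*H/9)/8 (A(H, t) = -((-16 + 8*H/9)*H - 428*t)/8 = -(H*(-16 + 8*H/9) - 428*t)/8 = -(-428*t + H*(-16 + 8*H/9))/8 = 107*t/2 - H*(-16 + 8*H/9)/8)
157500 - A(-194, o(-3)) = 157500 - (107*(-207 - 18*(-3)²)/2 - ⅑*(-194)*(-18 - 194)) = 157500 - (107*(-207 - 18*9)/2 - ⅑*(-194)*(-212)) = 157500 - (107*(-207 - 162)/2 - 41128/9) = 157500 - ((107/2)*(-369) - 41128/9) = 157500 - (-39483/2 - 41128/9) = 157500 - 1*(-437603/18) = 157500 + 437603/18 = 3272603/18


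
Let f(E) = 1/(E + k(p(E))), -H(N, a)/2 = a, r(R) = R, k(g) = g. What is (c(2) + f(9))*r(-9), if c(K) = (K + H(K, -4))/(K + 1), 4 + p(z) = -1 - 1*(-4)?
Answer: -249/8 ≈ -31.125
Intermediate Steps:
p(z) = -1 (p(z) = -4 + (-1 - 1*(-4)) = -4 + (-1 + 4) = -4 + 3 = -1)
H(N, a) = -2*a
c(K) = (8 + K)/(1 + K) (c(K) = (K - 2*(-4))/(K + 1) = (K + 8)/(1 + K) = (8 + K)/(1 + K))
f(E) = 1/(-1 + E) (f(E) = 1/(E - 1) = 1/(-1 + E))
(c(2) + f(9))*r(-9) = ((8 + 2)/(1 + 2) + 1/(-1 + 9))*(-9) = (10/3 + 1/8)*(-9) = ((⅓)*10 + ⅛)*(-9) = (10/3 + ⅛)*(-9) = (83/24)*(-9) = -249/8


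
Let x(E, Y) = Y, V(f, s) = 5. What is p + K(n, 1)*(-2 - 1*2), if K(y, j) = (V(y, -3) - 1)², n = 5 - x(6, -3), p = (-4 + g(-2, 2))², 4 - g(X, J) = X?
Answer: -60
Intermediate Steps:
g(X, J) = 4 - X
p = 4 (p = (-4 + (4 - 1*(-2)))² = (-4 + (4 + 2))² = (-4 + 6)² = 2² = 4)
n = 8 (n = 5 - 1*(-3) = 5 + 3 = 8)
K(y, j) = 16 (K(y, j) = (5 - 1)² = 4² = 16)
p + K(n, 1)*(-2 - 1*2) = 4 + 16*(-2 - 1*2) = 4 + 16*(-2 - 2) = 4 + 16*(-4) = 4 - 64 = -60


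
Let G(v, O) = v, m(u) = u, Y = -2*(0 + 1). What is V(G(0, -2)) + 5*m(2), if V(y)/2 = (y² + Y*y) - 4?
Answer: 2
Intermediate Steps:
Y = -2 (Y = -2*1 = -2)
V(y) = -8 - 4*y + 2*y² (V(y) = 2*((y² - 2*y) - 4) = 2*(-4 + y² - 2*y) = -8 - 4*y + 2*y²)
V(G(0, -2)) + 5*m(2) = (-8 - 4*0 + 2*0²) + 5*2 = (-8 + 0 + 2*0) + 10 = (-8 + 0 + 0) + 10 = -8 + 10 = 2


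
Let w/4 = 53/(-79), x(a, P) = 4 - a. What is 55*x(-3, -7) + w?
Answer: 30203/79 ≈ 382.32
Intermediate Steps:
w = -212/79 (w = 4*(53/(-79)) = 4*(53*(-1/79)) = 4*(-53/79) = -212/79 ≈ -2.6835)
55*x(-3, -7) + w = 55*(4 - 1*(-3)) - 212/79 = 55*(4 + 3) - 212/79 = 55*7 - 212/79 = 385 - 212/79 = 30203/79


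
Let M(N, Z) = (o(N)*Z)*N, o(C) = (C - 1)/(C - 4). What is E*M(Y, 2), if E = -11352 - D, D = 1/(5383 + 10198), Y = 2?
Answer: 353751026/15581 ≈ 22704.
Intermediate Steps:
o(C) = (-1 + C)/(-4 + C)
D = 1/15581 ≈ 6.4181e-5
M(N, Z) = N*Z*(-1 + N)/(-4 + N) (M(N, Z) = (((-1 + N)/(-4 + N))*Z)*N = (Z*(-1 + N)/(-4 + N))*N = N*Z*(-1 + N)/(-4 + N))
E = -176875513/15581 (E = -11352 - 1*1/15581 = -11352 - 1/15581 = -176875513/15581 ≈ -11352.)
E*M(Y, 2) = -353751026*2*(-1 + 2)/(15581*(-4 + 2)) = -353751026*2/(15581*(-2)) = -353751026*2*(-1)/(15581*2) = -176875513/15581*(-2) = 353751026/15581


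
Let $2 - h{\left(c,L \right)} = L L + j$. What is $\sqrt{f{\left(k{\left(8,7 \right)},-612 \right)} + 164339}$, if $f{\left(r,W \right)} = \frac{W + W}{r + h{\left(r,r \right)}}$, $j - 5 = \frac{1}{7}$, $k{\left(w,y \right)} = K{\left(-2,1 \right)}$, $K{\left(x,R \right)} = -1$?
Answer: $\sqrt{164577} \approx 405.68$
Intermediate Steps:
$k{\left(w,y \right)} = -1$
$j = \frac{36}{7}$ ($j = 5 + \frac{1}{7} = \frac{36}{7} \approx 5.1429$)
$h{\left(c,L \right)} = - \frac{22}{7} - L^{2}$ ($h{\left(c,L \right)} = 2 - \left(L L + \frac{36}{7}\right) = 2 - \left(L^{2} + \frac{36}{7}\right) = 2 - \left(\frac{36}{7} + L^{2}\right) = - \frac{22}{7} - L^{2}$)
$f{\left(r,W \right)} = \frac{2 W}{- \frac{22}{7} + r - r^{2}}$ ($f{\left(r,W \right)} = \frac{W + W}{r - \left(\frac{22}{7} + r^{2}\right)} = \frac{2 W}{- \frac{22}{7} + r - r^{2}}$)
$\sqrt{f{\left(k{\left(8,7 \right)},-612 \right)} + 164339} = \sqrt{\left(-14\right) \left(-612\right) \frac{1}{22 - -7 + 7 \left(-1\right)^{2}} + 164339} = \sqrt{\left(-14\right) \left(-612\right) \frac{1}{22 + 7 + 7 \cdot 1} + 164339} = \sqrt{\left(-14\right) \left(-612\right) \frac{1}{22 + 7 + 7} + 164339} = \sqrt{\left(-14\right) \left(-612\right) \frac{1}{36} + 164339} = \sqrt{238 + 164339} = \sqrt{164577}$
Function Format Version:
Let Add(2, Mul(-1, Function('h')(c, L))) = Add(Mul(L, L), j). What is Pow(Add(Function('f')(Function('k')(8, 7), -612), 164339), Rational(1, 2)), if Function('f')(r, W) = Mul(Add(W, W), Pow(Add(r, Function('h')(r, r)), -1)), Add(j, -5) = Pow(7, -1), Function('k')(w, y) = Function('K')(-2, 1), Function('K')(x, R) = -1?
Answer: Pow(164577, Rational(1, 2)) ≈ 405.68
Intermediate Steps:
Function('k')(w, y) = -1
j = Rational(36, 7) (j = Add(5, Pow(7, -1)) = Add(5, Rational(1, 7)) = Rational(36, 7) ≈ 5.1429)
Function('h')(c, L) = Add(Rational(-22, 7), Mul(-1, Pow(L, 2))) (Function('h')(c, L) = Add(2, Mul(-1, Add(Mul(L, L), Rational(36, 7)))) = Add(2, Mul(-1, Add(Pow(L, 2), Rational(36, 7)))) = Add(2, Mul(-1, Add(Rational(36, 7), Pow(L, 2)))) = Add(2, Add(Rational(-36, 7), Mul(-1, Pow(L, 2)))) = Add(Rational(-22, 7), Mul(-1, Pow(L, 2))))
Function('f')(r, W) = Mul(2, W, Pow(Add(Rational(-22, 7), r, Mul(-1, Pow(r, 2))), -1)) (Function('f')(r, W) = Mul(Add(W, W), Pow(Add(r, Add(Rational(-22, 7), Mul(-1, Pow(r, 2)))), -1)) = Mul(Mul(2, W), Pow(Add(Rational(-22, 7), r, Mul(-1, Pow(r, 2))), -1)) = Mul(2, W, Pow(Add(Rational(-22, 7), r, Mul(-1, Pow(r, 2))), -1)))
Pow(Add(Function('f')(Function('k')(8, 7), -612), 164339), Rational(1, 2)) = Pow(Add(Mul(-14, -612, Pow(Add(22, Mul(-7, -1), Mul(7, Pow(-1, 2))), -1)), 164339), Rational(1, 2)) = Pow(Add(Mul(-14, -612, Pow(Add(22, 7, Mul(7, 1)), -1)), 164339), Rational(1, 2)) = Pow(Add(Mul(-14, -612, Pow(Add(22, 7, 7), -1)), 164339), Rational(1, 2)) = Pow(Add(Mul(-14, -612, Pow(36, -1)), 164339), Rational(1, 2)) = Pow(Add(Mul(-14, -612, Rational(1, 36)), 164339), Rational(1, 2)) = Pow(Add(238, 164339), Rational(1, 2)) = Pow(164577, Rational(1, 2))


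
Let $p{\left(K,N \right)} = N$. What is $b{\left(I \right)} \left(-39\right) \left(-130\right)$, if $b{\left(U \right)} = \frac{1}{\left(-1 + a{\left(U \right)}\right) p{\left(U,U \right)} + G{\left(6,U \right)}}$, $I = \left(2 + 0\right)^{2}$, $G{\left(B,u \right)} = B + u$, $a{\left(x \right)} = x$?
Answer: $\frac{2535}{11} \approx 230.45$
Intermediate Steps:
$I = 4$ ($I = 2^{2} = 4$)
$b{\left(U \right)} = \frac{1}{6 + U + U \left(-1 + U\right)}$ ($b{\left(U \right)} = \frac{1}{\left(-1 + U\right) U + \left(6 + U\right)} = \frac{1}{U \left(-1 + U\right) + \left(6 + U\right)} = \frac{1}{6 + U + U \left(-1 + U\right)}$)
$b{\left(I \right)} \left(-39\right) \left(-130\right) = \frac{1}{6 + 4^{2}} \left(-39\right) \left(-130\right) = \frac{1}{6 + 16} \left(-39\right) \left(-130\right) = \frac{1}{22} \left(-39\right) \left(-130\right) = \left(- \frac{39}{22}\right) \left(-130\right) = \frac{2535}{11}$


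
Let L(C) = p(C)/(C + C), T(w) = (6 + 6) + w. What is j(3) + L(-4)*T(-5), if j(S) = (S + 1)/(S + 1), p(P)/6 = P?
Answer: 22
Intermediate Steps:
p(P) = 6*P
T(w) = 12 + w
j(S) = 1 (j(S) = (1 + S)/(1 + S) = 1)
L(C) = 3 (L(C) = (6*C)/(C + C) = (6*C)/((2*C)) = (6*C)*(1/(2*C)) = 3)
j(3) + L(-4)*T(-5) = 1 + 3*(12 - 5) = 1 + 3*7 = 1 + 21 = 22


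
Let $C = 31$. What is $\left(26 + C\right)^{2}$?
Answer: $3249$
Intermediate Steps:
$\left(26 + C\right)^{2} = \left(26 + 31\right)^{2} = 57^{2} = 3249$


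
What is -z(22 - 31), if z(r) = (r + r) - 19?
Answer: 37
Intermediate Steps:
z(r) = -19 + 2*r (z(r) = 2*r - 19 = -19 + 2*r)
-z(22 - 31) = -(-19 + 2*(22 - 31)) = -(-19 + 2*(-9)) = -(-19 - 18) = -1*(-37) = 37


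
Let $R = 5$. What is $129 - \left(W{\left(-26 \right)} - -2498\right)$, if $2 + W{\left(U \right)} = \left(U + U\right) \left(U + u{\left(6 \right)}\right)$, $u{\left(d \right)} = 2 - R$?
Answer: $-3875$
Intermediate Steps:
$u{\left(d \right)} = -3$ ($u{\left(d \right)} = 2 - 5 = -3$)
$W{\left(U \right)} = -2 + 2 U \left(-3 + U\right)$ ($W{\left(U \right)} = -2 + \left(U + U\right) \left(U - 3\right) = -2 + 2 U \left(-3 + U\right)$)
$129 - \left(W{\left(-26 \right)} - -2498\right) = 129 - \left(\left(-2 - -156 + 2 \left(-26\right)^{2}\right) - -2498\right) = 129 - \left(\left(-2 + 156 + 2 \cdot 676\right) + 2498\right) = 129 - \left(\left(-2 + 156 + 1352\right) + 2498\right) = 129 - \left(1506 + 2498\right) = 129 - 4004 = -3875$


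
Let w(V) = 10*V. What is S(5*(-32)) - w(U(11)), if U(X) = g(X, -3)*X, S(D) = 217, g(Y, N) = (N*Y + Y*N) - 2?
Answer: 7697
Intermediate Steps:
g(Y, N) = -2 + 2*N*Y (g(Y, N) = (N*Y + N*Y) - 2 = 2*N*Y - 2 = -2 + 2*N*Y)
U(X) = X*(-2 - 6*X) (U(X) = (-2 + 2*(-3)*X)*X = (-2 - 6*X)*X = X*(-2 - 6*X))
S(5*(-32)) - w(U(11)) = 217 - 10*(-2*11*(1 + 3*11)) = 217 - 10*(-2*11*(1 + 33)) = 217 - 10*(-2*11*34) = 217 - 10*(-748) = 217 - 1*(-7480) = 217 + 7480 = 7697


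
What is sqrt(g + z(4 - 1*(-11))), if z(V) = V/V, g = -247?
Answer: I*sqrt(246) ≈ 15.684*I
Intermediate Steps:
z(V) = 1
sqrt(g + z(4 - 1*(-11))) = sqrt(-247 + 1) = sqrt(-246) = I*sqrt(246)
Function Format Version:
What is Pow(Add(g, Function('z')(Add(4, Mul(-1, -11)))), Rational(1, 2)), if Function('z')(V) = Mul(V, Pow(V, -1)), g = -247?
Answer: Mul(I, Pow(246, Rational(1, 2))) ≈ Mul(15.684, I)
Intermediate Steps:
Function('z')(V) = 1
Pow(Add(g, Function('z')(Add(4, Mul(-1, -11)))), Rational(1, 2)) = Pow(Add(-247, 1), Rational(1, 2)) = Pow(-246, Rational(1, 2)) = Mul(I, Pow(246, Rational(1, 2)))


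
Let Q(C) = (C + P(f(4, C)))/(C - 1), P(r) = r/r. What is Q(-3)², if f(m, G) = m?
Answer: ¼ ≈ 0.25000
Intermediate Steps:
P(r) = 1
Q(C) = (1 + C)/(-1 + C) (Q(C) = (C + 1)/(C - 1) = (1 + C)/(-1 + C))
Q(-3)² = ((1 - 3)/(-1 - 3))² = (-2/(-4))² = (-¼*(-2))² = (½)² = ¼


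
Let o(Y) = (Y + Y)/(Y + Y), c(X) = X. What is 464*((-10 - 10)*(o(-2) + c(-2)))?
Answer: 9280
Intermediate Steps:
o(Y) = 1 (o(Y) = (2*Y)/((2*Y)) = (2*Y)*(1/(2*Y)) = 1)
464*((-10 - 10)*(o(-2) + c(-2))) = 464*((-10 - 10)*(1 - 2)) = 464*(-20*(-1)) = 464*20 = 9280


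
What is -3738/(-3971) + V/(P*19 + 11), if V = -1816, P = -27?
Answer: 4543906/996721 ≈ 4.5589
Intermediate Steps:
-3738/(-3971) + V/(P*19 + 11) = -3738/(-3971) - 1816/(-27*19 + 11) = -3738*(-1/3971) - 1816/(-513 + 11) = 3738/3971 - 1816/(-502) = 3738/3971 - 1816*(-1/502) = 3738/3971 + 908/251 = 4543906/996721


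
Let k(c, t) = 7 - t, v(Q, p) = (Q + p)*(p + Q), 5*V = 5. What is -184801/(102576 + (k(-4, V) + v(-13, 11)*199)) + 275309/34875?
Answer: 22015958927/3605307750 ≈ 6.1065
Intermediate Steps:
V = 1 (V = (⅕)*5 = 1)
v(Q, p) = (Q + p)² (v(Q, p) = (Q + p)*(Q + p) = (Q + p)²)
-184801/(102576 + (k(-4, V) + v(-13, 11)*199)) + 275309/34875 = -184801/(102576 + ((7 - 1*1) + (-13 + 11)²*199)) + 275309/34875 = -184801/(102576 + ((7 - 1) + (-2)²*199)) + 275309*(1/34875) = -184801/(102576 + (6 + 4*199)) + 275309/34875 = -184801/(102576 + (6 + 796)) + 275309/34875 = -184801/(102576 + 802) + 275309/34875 = -184801/103378 + 275309/34875 = 22015958927/3605307750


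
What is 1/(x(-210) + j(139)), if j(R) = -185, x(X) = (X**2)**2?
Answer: 1/1944809815 ≈ 5.1419e-10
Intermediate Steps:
x(X) = X**4
1/(x(-210) + j(139)) = 1/((-210)**4 - 185) = 1/(1944810000 - 185) = 1/1944809815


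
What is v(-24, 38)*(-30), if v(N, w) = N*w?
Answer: 27360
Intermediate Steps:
v(-24, 38)*(-30) = -24*38*(-30) = -912*(-30) = 27360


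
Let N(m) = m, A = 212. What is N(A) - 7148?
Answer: -6936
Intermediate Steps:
N(A) - 7148 = 212 - 7148 = -6936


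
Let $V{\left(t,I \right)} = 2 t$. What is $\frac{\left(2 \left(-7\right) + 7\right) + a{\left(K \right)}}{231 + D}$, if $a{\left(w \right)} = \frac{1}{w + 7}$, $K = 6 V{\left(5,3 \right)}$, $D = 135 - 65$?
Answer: $- \frac{468}{20167} \approx -0.023206$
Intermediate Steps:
$D = 70$
$K = 60$ ($K = 6 \cdot 2 \cdot 5 = 6 \cdot 10 = 60$)
$a{\left(w \right)} = \frac{1}{7 + w}$
$\frac{\left(2 \left(-7\right) + 7\right) + a{\left(K \right)}}{231 + D} = \frac{\left(2 \left(-7\right) + 7\right) + \frac{1}{7 + 60}}{231 + 70} = \frac{\left(-14 + 7\right) + \frac{1}{67}}{301} = \left(-7 + \frac{1}{67}\right) \frac{1}{301} = \left(- \frac{468}{67}\right) \frac{1}{301} = - \frac{468}{20167}$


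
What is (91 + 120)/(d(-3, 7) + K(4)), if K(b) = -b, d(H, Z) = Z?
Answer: 211/3 ≈ 70.333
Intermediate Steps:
(91 + 120)/(d(-3, 7) + K(4)) = (91 + 120)/(7 - 1*4) = 211/(7 - 4) = 211/3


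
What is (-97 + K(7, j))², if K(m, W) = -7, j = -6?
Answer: 10816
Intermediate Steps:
(-97 + K(7, j))² = (-97 - 7)² = (-104)² = 10816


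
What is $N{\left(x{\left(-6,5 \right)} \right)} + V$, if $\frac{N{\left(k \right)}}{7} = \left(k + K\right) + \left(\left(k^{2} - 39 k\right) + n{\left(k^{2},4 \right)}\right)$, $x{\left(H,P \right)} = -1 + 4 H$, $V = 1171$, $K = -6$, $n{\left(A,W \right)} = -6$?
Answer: $12112$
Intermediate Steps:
$N{\left(k \right)} = -84 - 266 k + 7 k^{2}$ ($N{\left(k \right)} = 7 \left(\left(k - 6\right) - \left(6 - k^{2} + 39 k\right)\right) = 7 \left(\left(-6 + k\right) - \left(6 - k^{2} + 39 k\right)\right) = 7 \left(-12 + k^{2} - 38 k\right) = -84 - 266 k + 7 k^{2}$)
$N{\left(x{\left(-6,5 \right)} \right)} + V = \left(-84 - 266 \left(-1 + 4 \left(-6\right)\right) + 7 \left(-1 + 4 \left(-6\right)\right)^{2}\right) + 1171 = \left(-84 - 266 \left(-1 - 24\right) + 7 \left(-1 - 24\right)^{2}\right) + 1171 = \left(-84 - -6650 + 7 \left(-25\right)^{2}\right) + 1171 = \left(-84 + 6650 + 7 \cdot 625\right) + 1171 = \left(-84 + 6650 + 4375\right) + 1171 = 10941 + 1171 = 12112$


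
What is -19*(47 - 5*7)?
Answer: -228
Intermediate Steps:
-19*(47 - 5*7) = -19*(47 - 35) = -19*12 = -228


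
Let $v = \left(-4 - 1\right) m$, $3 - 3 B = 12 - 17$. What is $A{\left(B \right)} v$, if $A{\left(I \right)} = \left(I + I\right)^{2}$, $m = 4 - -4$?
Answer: $- \frac{10240}{9} \approx -1137.8$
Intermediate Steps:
$m = 8$ ($m = 4 + 4 = 8$)
$B = \frac{8}{3}$ ($B = 1 - \frac{12 - 17}{3} = 1 - - \frac{5}{3} = 1 + \frac{5}{3} = \frac{8}{3} \approx 2.6667$)
$A{\left(I \right)} = 4 I^{2}$ ($A{\left(I \right)} = \left(2 I\right)^{2} = 4 I^{2}$)
$v = -40$ ($v = \left(-4 - 1\right) 8 = \left(-5\right) 8 = -40$)
$A{\left(B \right)} v = 4 \left(\frac{8}{3}\right)^{2} \left(-40\right) = 4 \cdot \frac{64}{9} \left(-40\right) = \frac{256}{9} \left(-40\right) = - \frac{10240}{9}$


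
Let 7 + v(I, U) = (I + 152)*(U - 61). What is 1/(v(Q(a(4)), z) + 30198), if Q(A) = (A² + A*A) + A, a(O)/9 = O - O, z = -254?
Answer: -1/17689 ≈ -5.6532e-5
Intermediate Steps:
a(O) = 0 (a(O) = 9*(O - O) = 9*0 = 0)
Q(A) = A + 2*A² (Q(A) = (A² + A²) + A = 2*A² + A = A + 2*A²)
v(I, U) = -7 + (-61 + U)*(152 + I) (v(I, U) = -7 + (I + 152)*(U - 61) = -7 + (152 + I)*(-61 + U) = -7 + (-61 + U)*(152 + I))
1/(v(Q(a(4)), z) + 30198) = 1/((-9279 - 0*(1 + 2*0) + 152*(-254) + (0*(1 + 2*0))*(-254)) + 30198) = 1/((-9279 - 0*(1 + 0) - 38608 + (0*(1 + 0))*(-254)) + 30198) = 1/((-9279 - 0 - 38608 + (0*1)*(-254)) + 30198) = 1/((-9279 - 61*0 - 38608 + 0*(-254)) + 30198) = 1/((-9279 + 0 - 38608 + 0) + 30198) = 1/(-47887 + 30198) = 1/(-17689) = -1/17689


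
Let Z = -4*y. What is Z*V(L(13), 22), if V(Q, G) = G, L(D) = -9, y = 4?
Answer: -352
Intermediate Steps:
Z = -16 (Z = -4*4 = -16)
Z*V(L(13), 22) = -16*22 = -352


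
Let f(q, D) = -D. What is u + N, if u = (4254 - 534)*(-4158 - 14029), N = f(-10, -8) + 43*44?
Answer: -67653740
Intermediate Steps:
N = 1900 (N = -1*(-8) + 43*44 = 8 + 1892 = 1900)
u = -67655640 (u = 3720*(-18187) = -67655640)
u + N = -67655640 + 1900 = -67653740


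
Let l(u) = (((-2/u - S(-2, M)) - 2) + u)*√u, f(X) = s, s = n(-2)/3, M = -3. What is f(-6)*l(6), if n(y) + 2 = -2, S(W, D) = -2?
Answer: -68*√6/9 ≈ -18.507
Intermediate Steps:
n(y) = -4 (n(y) = -2 - 2 = -4)
s = -4/3 ≈ -1.3333
f(X) = -4/3
l(u) = √u*(u - 2/u) (l(u) = (((-2/u - 1*(-2)) - 2) + u)*√u = (((-2/u + 2) - 2) + u)*√u = (((2 - 2/u) - 2) + u)*√u = (-2/u + u)*√u = (u - 2/u)*√u = √u*(u - 2/u))
f(-6)*l(6) = -4*(-2 + 6²)/(3*√6) = -4*√6/6*(-2 + 36)/3 = -4*√6/6*34/3 = -68*√6/9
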